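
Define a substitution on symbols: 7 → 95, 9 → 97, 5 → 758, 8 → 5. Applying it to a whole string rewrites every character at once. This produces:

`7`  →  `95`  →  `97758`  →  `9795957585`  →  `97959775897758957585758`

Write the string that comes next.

Applying the rule to each of the 23 symbols of 97959775897758957585758 gives the pieces 97 95 97 758 97 95 95 758 5 97 95 95 758 5 97 758 95 758 5 758 95 758 5, which concatenate to the answer.

9795977589795957585979595758597758957585758957585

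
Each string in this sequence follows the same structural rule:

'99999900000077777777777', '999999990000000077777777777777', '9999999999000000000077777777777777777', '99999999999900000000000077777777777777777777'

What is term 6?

9999999999999999000000000000000077777777777777777777777777

Term n consists of 2n 9's, followed by 2n 0's, followed by 3n+2 7's, where the shown terms are n = 3, 4, 5, 6.
At n = 8 the blocks have lengths 16, 16, 26.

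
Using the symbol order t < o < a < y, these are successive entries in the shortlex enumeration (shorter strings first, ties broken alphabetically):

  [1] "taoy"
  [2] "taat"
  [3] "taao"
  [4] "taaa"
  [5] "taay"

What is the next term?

Treat taay as a base-4 numeral over the given alphabet and add one, carrying through any trailing y's.

tayt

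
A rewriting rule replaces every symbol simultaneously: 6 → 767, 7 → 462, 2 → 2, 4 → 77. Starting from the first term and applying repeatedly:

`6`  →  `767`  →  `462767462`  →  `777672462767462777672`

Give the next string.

46246246276746227776724627674627776724624624627674622

Applying the rule to each of the 21 symbols of 777672462767462777672 gives the pieces 462 462 462 767 462 2 77 767 2 462 767 462 77 767 2 462 462 462 767 462 2, which concatenate to the answer.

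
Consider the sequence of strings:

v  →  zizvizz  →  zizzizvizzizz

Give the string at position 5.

Every step adds ziz to the front and izz to the end of the previous string.
From zizzizvizzizz, 2 further steps: zizzizvizzizz → zizzizzizvizzizzizz → (answer).

zizzizzizzizvizzizzizzizz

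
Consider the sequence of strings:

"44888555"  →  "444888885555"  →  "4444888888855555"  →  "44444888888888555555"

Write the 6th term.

4444444888888888888855555555

Each string has the form 4^{n+1} 8^{2n+1} 5^{n+2} (n = 1, 2, …).
For term 6, n = 6, so the run lengths are 7, 13, 8.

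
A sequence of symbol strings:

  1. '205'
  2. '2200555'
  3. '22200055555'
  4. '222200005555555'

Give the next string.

2222200000555555555

Reading off run lengths: 2 runs 1, 2, 3, 4; 0 runs 1, 2, 3, 4; 5 runs 1, 3, 5, 7 — each is linear in n (n = 1, 2, …).
Setting n = 5 gives 5, 5, 9 characters in each block.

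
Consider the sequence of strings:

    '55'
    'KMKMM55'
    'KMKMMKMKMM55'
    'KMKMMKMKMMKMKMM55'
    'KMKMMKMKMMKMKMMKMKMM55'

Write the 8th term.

The strings grow by a fixed prefix KMKMM each time.
From KMKMMKMKMMKMKMMKMKMM55, 3 further steps: KMKMMKMKMMKMKMMKMKMM55 → KMKMMKMKMMKMKMMKMKMMKMKMM55 → KMKMMKMKMMKMKMMKMKMMKMKMMKMKMM55 → (answer).

KMKMMKMKMMKMKMMKMKMMKMKMMKMKMMKMKMM55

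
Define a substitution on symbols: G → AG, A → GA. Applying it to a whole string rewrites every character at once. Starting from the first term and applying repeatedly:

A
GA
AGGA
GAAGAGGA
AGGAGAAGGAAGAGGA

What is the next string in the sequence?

Rewriting the 16 symbols of AGGAGAAGGAAGAGGA one by one yields GA AG AG GA AG GA GA AG AG GA GA AG GA AG AG GA; concatenated:

GAAGAGGAAGGAGAAGAGGAGAAGGAAGAGGA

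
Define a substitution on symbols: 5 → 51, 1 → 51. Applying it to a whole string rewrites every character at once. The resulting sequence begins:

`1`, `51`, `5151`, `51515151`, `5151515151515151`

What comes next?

Rewriting the 16 symbols of 5151515151515151 one by one yields 51 51 51 51 51 51 51 51 51 51 51 51 51 51 51 51; concatenated:

51515151515151515151515151515151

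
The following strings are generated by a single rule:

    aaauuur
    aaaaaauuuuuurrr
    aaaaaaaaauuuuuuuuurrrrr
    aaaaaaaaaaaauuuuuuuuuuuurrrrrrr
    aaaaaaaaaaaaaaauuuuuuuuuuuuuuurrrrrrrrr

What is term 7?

Term n consists of 3n a's, followed by 3n u's, followed by 2n-1 r's (n = 1, 2, …).
For term 7, n = 7, so the run lengths are 21, 21, 13.

aaaaaaaaaaaaaaaaaaaaauuuuuuuuuuuuuuuuuuuuurrrrrrrrrrrrr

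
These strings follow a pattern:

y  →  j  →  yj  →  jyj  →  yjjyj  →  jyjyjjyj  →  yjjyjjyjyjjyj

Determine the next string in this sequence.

jyjyjjyjyjjyjjyjyjjyj

From term 3 onward, concatenate the second-to-last term with the last: y·j = yj, j·yj = jyj, …
Continuing: jyjyjjyj · yjjyjjyjyjjyj gives term 8.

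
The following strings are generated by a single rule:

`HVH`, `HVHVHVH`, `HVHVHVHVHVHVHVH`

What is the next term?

HVHVHVHVHVHVHVHVHVHVHVHVHVHVHVH

Each string is two copies of the previous one joined by 'V'.
So the next term is two copies of HVHVHVHVHVHVHVH with 'V' between the halves.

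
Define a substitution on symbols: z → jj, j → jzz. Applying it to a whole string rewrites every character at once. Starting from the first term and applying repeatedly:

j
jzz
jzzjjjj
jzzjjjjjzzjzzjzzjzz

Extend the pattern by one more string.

jzzjjjjjzzjzzjzzjzzjzzjjjjjzzjjjjjzzjjjjjzzjjjj

φ(jzzjjjjjzzjzzjzzjzz) expands symbol-by-symbol to jzz jj jj jzz jzz jzz jzz jzz jj jj jzz jj jj jzz jj jj jzz jj jj; joining the 19 pieces gives the next term.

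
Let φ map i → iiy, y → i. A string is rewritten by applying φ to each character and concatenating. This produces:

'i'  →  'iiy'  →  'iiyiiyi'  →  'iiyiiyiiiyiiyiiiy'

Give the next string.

φ(iiyiiyiiiyiiyiiiy) expands symbol-by-symbol to iiy iiy i iiy iiy i iiy iiy iiy i iiy iiy i iiy iiy iiy i; joining the 17 pieces gives the next term.

iiyiiyiiiyiiyiiiyiiyiiyiiiyiiyiiiyiiyiiyi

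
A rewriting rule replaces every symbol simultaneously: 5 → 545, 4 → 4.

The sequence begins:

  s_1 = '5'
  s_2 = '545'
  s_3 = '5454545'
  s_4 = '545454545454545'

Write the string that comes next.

5454545454545454545454545454545

Replace each of the 15 characters of 545454545454545 in place — 545 4 545 4 545 4 545 4 545 4 545 4 545 4 545 — and concatenate.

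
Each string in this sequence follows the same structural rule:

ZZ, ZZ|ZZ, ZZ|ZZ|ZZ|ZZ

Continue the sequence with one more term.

Each string is two copies of the previous one joined by '|'.
One more doubling of ZZ|ZZ|ZZ|ZZ gives the answer.

ZZ|ZZ|ZZ|ZZ|ZZ|ZZ|ZZ|ZZ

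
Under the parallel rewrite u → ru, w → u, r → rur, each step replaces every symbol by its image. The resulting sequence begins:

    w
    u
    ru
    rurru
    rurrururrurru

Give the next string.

Applying the rule to each of the 13 symbols of rurrururrurru gives the pieces rur ru rur rur ru rur ru rur rur ru rur rur ru, which concatenate to the answer.

rurrururrurrururrururrurrururrurru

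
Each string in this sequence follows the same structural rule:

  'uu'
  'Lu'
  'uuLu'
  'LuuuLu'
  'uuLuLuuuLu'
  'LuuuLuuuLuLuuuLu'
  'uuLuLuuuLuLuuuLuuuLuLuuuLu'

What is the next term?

LuuuLuuuLuLuuuLuuuLuLuuuLuLuuuLuuuLuLuuuLu

This is a Fibonacci-style word recurrence s(k) = s(k−2)·s(k−1): e.g. uu·Lu = uuLu.
So term 8 is LuuuLuuuLuLuuuLu·uuLuLuuuLuLuuuLuuuLuLuuuLu.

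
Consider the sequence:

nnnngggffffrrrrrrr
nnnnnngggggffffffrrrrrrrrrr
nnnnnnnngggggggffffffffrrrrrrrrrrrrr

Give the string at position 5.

Term n consists of 2n n's, followed by 2n-1 g's, followed by 2n f's, followed by 3n+1 r's, where the shown terms are n = 2, 3, 4.
Setting n = 6 gives 12, 11, 12, 19 characters in each block.

nnnnnnnnnnnngggggggggggffffffffffffrrrrrrrrrrrrrrrrrrr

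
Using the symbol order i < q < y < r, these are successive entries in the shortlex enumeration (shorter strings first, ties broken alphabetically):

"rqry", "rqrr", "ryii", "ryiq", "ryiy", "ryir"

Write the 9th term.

Continuing the enumeration 3 steps past ryir: ryir → ryqi → ryqq → (answer).

ryqy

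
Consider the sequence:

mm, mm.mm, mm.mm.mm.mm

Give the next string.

s(k+1) = s(k)·.·s(k) — each term doubles the last with '.' between the halves.
One more doubling of mm.mm.mm.mm gives the answer.

mm.mm.mm.mm.mm.mm.mm.mm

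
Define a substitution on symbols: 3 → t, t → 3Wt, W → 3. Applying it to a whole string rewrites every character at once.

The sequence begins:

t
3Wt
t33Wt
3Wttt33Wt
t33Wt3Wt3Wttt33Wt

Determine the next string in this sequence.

3Wttt33Wtt33Wtt33Wt3Wt3Wttt33Wt

Applying the rule to each of the 17 symbols of t33Wt3Wt3Wttt33Wt gives the pieces 3Wt t t 3 3Wt t 3 3Wt t 3 3Wt 3Wt 3Wt t t 3 3Wt, which concatenate to the answer.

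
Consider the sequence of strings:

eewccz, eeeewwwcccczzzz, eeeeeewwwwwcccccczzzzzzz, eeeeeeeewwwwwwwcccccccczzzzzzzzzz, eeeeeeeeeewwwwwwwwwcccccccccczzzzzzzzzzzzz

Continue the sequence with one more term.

The n-th term is 2n e's then 2n-1 w's then 2n c's then 3n-2 z's (n = 1, 2, …).
For the next term, n = 6, so the run lengths are 12, 11, 12, 16.

eeeeeeeeeeeewwwwwwwwwwwcccccccccccczzzzzzzzzzzzzzzz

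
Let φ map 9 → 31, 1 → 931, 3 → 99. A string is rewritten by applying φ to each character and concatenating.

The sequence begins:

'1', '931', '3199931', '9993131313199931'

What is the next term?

φ(9993131313199931) expands symbol-by-symbol to 31 31 31 99 931 99 931 99 931 99 931 31 31 31 99 931; joining the 16 pieces gives the next term.

3131319993199931999319993131313199931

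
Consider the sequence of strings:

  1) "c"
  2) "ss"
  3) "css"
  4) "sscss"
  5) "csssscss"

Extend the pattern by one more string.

sscsscsssscss

From term 3 onward, concatenate the second-to-last term with the last: c·ss = css, ss·css = sscss, …
Continuing: sscss · csssscss gives term 6.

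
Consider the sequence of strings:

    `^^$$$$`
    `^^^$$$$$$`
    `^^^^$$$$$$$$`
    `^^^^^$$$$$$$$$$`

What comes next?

Each string has the form ^^{n} $^{2n}, where the shown terms are n = 2, 3, 4, 5.
At n = 6 the blocks have lengths 6, 12.

^^^^^^$$$$$$$$$$$$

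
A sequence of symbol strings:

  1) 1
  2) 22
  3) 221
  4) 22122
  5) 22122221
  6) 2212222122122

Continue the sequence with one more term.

221222212212222122221

This is a Fibonacci-style word recurrence s(k) = s(k−1)·s(k−2): e.g. 22·1 = 221.
So term 7 is 2212222122122·22122221.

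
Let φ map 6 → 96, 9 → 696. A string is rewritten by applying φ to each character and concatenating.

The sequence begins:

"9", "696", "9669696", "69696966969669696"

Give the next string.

Rewriting the 17 symbols of 69696966969669696 one by one yields 96 696 96 696 96 696 96 96 696 96 696 96 96 696 96 696 96; concatenated:

96696966969669696966969669696966969669696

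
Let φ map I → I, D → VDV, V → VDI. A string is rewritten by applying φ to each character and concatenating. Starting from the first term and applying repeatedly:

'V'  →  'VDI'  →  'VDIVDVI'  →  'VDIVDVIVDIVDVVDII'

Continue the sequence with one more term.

VDIVDVIVDIVDVVDIIVDIVDVIVDIVDVVDIVDIVDVII

Replace each of the 17 characters of VDIVDVIVDIVDVVDII in place — VDI VDV I VDI VDV VDI I VDI VDV I VDI VDV VDI VDI VDV I I — and concatenate.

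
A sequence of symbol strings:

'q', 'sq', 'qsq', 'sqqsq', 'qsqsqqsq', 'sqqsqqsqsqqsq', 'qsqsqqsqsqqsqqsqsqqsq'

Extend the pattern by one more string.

From term 3 onward, concatenate the second-to-last term with the last: q·sq = qsq, sq·qsq = sqqsq, …
The next term joins sqqsqqsqsqqsq and qsqsqqsqsqqsqqsqsqqsq.

sqqsqqsqsqqsqqsqsqqsqsqqsqqsqsqqsq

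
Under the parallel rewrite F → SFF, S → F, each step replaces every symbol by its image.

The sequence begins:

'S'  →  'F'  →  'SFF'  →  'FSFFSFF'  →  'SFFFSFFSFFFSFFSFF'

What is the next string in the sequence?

Rewriting the 17 symbols of SFFFSFFSFFFSFFSFF one by one yields F SFF SFF SFF F SFF SFF F SFF SFF SFF F SFF SFF F SFF SFF; concatenated:

FSFFSFFSFFFSFFSFFFSFFSFFSFFFSFFSFFFSFFSFF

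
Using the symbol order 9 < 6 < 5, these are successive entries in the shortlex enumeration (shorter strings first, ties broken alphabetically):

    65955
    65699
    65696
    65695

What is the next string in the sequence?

65669

Treat 65695 as a base-3 numeral over the given alphabet and add one, carrying through any trailing 5's.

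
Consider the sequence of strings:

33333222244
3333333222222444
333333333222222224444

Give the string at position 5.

The n-th term is 2n+1 3's then 2n 2's then n 4's, where the shown terms are n = 2, 3, 4.
For term 5, n = 6, so the run lengths are 13, 12, 6.

3333333333333222222222222444444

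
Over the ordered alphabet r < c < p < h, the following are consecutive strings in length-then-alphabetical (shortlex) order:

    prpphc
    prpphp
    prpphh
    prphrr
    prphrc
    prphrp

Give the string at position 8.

Advancing 2 positions from prphrp through prphrp → prphrh reaches term 8.

prphcr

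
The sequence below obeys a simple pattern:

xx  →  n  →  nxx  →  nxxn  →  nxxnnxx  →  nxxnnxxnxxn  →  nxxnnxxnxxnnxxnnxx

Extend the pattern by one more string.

This is a Fibonacci-style word recurrence s(k) = s(k−1)·s(k−2): e.g. n·xx = nxx.
Continuing: nxxnnxxnxxnnxxnnxx · nxxnnxxnxxn gives term 8.

nxxnnxxnxxnnxxnnxxnxxnnxxnxxn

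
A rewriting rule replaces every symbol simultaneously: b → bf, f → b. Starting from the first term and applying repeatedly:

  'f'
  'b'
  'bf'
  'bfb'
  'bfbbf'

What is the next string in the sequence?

bfbbfbfb

Rewriting each symbol of bfbbf: b→bf, f→b, b→bf, b→bf, f→b, which concatenates to bf b bf bf b.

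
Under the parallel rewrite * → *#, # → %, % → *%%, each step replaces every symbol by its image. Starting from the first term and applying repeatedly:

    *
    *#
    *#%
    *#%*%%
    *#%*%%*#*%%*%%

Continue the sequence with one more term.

Replace each of the 14 characters of *#%*%%*#*%%*%% in place — *# % *%% *# *%% *%% *# % *# *%% *%% *# *%% *%% — and concatenate.

*#%*%%*#*%%*%%*#%*#*%%*%%*#*%%*%%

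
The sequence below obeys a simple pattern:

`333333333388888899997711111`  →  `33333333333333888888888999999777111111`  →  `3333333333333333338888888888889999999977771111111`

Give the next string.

Each string has the form 3^{4n+2} 8^{3n} 9^{2n} 7^{n} 1^{n+3}, where the shown terms are n = 2, 3, 4.
For the next term, n = 5, so the run lengths are 22, 15, 10, 5, 8.

333333333333333333333388888888888888899999999997777711111111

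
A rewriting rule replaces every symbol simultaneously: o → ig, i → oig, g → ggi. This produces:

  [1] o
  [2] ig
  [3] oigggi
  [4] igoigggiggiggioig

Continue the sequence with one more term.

Replace each of the 17 characters of igoigggiggiggioig in place — oig ggi ig oig ggi ggi ggi oig ggi ggi oig ggi ggi oig ig oig ggi — and concatenate.

oigggiigoigggiggiggioigggiggioigggiggioigigoigggi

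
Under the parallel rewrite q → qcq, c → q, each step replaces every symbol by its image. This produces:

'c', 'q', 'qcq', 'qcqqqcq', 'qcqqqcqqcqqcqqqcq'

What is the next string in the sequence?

φ(qcqqqcqqcqqcqqqcq) expands symbol-by-symbol to qcq q qcq qcq qcq q qcq qcq q qcq qcq q qcq qcq qcq q qcq; joining the 17 pieces gives the next term.

qcqqqcqqcqqcqqqcqqcqqqcqqcqqqcqqcqqcqqqcq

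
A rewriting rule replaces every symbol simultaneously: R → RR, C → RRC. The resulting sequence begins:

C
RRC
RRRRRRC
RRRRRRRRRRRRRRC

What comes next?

RRRRRRRRRRRRRRRRRRRRRRRRRRRRRRC

Applying the rule to each of the 15 symbols of RRRRRRRRRRRRRRC gives the pieces RR RR RR RR RR RR RR RR RR RR RR RR RR RR RRC, which concatenate to the answer.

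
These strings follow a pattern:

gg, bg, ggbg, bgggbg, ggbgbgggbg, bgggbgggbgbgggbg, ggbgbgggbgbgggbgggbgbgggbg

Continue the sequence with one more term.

bgggbgggbgbgggbgggbgbgggbgbgggbgggbgbgggbg

From term 3 onward, concatenate the second-to-last term with the last: gg·bg = ggbg, bg·ggbg = bgggbg, …
Continuing: bgggbgggbgbgggbg · ggbgbgggbgbgggbgggbgbgggbg gives term 8.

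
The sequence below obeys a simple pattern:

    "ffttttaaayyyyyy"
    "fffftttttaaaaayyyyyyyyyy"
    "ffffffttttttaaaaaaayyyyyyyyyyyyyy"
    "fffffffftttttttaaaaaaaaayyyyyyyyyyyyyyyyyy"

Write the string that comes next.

Reading off run lengths: f runs 2, 4, 6, 8; t runs 4, 5, 6, 7; a runs 3, 5, 7, 9; y runs 6, 10, 14, 18 — each is linear in n (n = 1, 2, …).
Setting n = 5 gives 10, 8, 11, 22 characters in each block.

ffffffffffttttttttaaaaaaaaaaayyyyyyyyyyyyyyyyyyyyyy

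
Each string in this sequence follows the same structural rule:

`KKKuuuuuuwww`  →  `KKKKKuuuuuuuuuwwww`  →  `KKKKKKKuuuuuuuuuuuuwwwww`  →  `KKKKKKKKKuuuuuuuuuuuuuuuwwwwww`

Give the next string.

The n-th term is 2n-1 K's then 3n u's then n+1 w's, where the shown terms are n = 2, 3, 4, 5.
At n = 6 the blocks have lengths 11, 18, 7.

KKKKKKKKKKKuuuuuuuuuuuuuuuuuuwwwwwww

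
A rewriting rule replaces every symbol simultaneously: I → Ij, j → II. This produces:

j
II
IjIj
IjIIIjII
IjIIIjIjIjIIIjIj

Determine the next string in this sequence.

Replace each of the 16 characters of IjIIIjIjIjIIIjIj in place — Ij II Ij Ij Ij II Ij II Ij II Ij Ij Ij II Ij II — and concatenate.

IjIIIjIjIjIIIjIIIjIIIjIjIjIIIjII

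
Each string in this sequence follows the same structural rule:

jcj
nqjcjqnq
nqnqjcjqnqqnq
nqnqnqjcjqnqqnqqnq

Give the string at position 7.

s(k+1) = nq·s(k)·qnq, so each term gains nq as a prefix and qnq as a suffix.
From nqnqnqjcjqnqqnqqnq, 3 further steps: nqnqnqjcjqnqqnqqnq → nqnqnqnqjcjqnqqnqqnqqnq → nqnqnqnqnqjcjqnqqnqqnqqnqqnq → (answer).

nqnqnqnqnqnqjcjqnqqnqqnqqnqqnqqnq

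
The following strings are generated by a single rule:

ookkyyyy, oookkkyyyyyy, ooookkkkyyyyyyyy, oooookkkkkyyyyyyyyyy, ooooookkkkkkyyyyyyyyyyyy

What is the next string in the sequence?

oooooookkkkkkkyyyyyyyyyyyyyy

Reading off run lengths: o runs 2, 3, 4, 5, 6; k runs 2, 3, 4, 5, 6; y runs 4, 6, 8, 10, 12 — each is linear in n, where the shown terms are n = 2, 3, 4, 5, 6.
Setting n = 7 gives 7, 7, 14 characters in each block.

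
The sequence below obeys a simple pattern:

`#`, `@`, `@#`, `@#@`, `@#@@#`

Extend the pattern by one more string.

@#@@#@#@

From term 3 onward, concatenate the last term with the second-to-last: @·# = @#, @#·@ = @#@, …
The next term joins @#@@# and @#@.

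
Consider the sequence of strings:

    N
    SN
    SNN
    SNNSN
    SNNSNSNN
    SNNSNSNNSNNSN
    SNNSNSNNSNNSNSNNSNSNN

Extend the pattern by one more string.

SNNSNSNNSNNSNSNNSNSNNSNNSNSNNSNNSN

From term 3 onward, concatenate the last term with the second-to-last: SN·N = SNN, SNN·SN = SNNSN, …
Continuing: SNNSNSNNSNNSNSNNSNSNN · SNNSNSNNSNNSN gives term 8.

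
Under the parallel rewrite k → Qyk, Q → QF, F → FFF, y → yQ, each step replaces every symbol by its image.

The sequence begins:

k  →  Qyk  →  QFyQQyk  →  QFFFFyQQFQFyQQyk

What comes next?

QFFFFFFFFFFFFFyQQFQFFFFQFFFFyQQFQFyQQyk

Applying the rule to each of the 16 symbols of QFFFFyQQFQFyQQyk gives the pieces QF FFF FFF FFF FFF yQ QF QF FFF QF FFF yQ QF QF yQ Qyk, which concatenate to the answer.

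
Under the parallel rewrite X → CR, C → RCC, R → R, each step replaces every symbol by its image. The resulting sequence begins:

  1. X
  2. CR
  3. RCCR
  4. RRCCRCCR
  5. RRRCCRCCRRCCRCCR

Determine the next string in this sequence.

Rewriting the 16 symbols of RRRCCRCCRRCCRCCR one by one yields R R R RCC RCC R RCC RCC R R RCC RCC R RCC RCC R; concatenated:

RRRRCCRCCRRCCRCCRRRCCRCCRRCCRCCR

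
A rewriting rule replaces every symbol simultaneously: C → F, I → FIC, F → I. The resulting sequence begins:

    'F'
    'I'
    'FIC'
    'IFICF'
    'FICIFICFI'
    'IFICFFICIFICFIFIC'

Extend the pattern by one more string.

Replace each of the 17 characters of IFICFFICIFICFIFIC in place — FIC I FIC F I I FIC F FIC I FIC F I FIC I FIC F — and concatenate.

FICIFICFIIFICFFICIFICFIFICIFICF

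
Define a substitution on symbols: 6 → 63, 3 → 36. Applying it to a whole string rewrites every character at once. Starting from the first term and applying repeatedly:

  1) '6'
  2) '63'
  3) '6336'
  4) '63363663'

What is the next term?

Apply φ to 63363663 symbol by symbol: 6→63, 3→36, 3→36, 6→63, 3→36, 6→63, 6→63, 3→36; joined: 63 36 36 63 36 63 63 36.

6336366336636336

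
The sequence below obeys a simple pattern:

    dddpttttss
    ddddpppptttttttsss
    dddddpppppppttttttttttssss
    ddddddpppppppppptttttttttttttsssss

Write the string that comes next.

Each string has the form d^{n+2} p^{3n-2} t^{3n+1} s^{n+1} (n = 1, 2, …).
Setting n = 5 gives 7, 13, 16, 6 characters in each block.

dddddddpppppppppppppttttttttttttttttssssss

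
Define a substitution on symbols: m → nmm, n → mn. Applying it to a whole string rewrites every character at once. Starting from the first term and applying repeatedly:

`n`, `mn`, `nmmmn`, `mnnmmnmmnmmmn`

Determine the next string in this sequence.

Rewriting the 13 symbols of mnnmmnmmnmmmn one by one yields nmm mn mn nmm nmm mn nmm nmm mn nmm nmm nmm mn; concatenated:

nmmmnmnnmmnmmmnnmmnmmmnnmmnmmnmmmn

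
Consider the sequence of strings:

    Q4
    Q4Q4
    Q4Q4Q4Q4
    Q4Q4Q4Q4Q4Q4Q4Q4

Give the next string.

s(k+1) = s(k)·s(k) — each term doubles the last.
So the next term is two copies of Q4Q4Q4Q4Q4Q4Q4Q4.

Q4Q4Q4Q4Q4Q4Q4Q4Q4Q4Q4Q4Q4Q4Q4Q4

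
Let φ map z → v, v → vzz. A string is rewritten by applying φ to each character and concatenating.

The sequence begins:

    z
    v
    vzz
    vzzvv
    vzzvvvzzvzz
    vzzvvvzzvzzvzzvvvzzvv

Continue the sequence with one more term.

Replace each of the 21 characters of vzzvvvzzvzzvzzvvvzzvv in place — vzz v v vzz vzz vzz v v vzz v v vzz v v vzz vzz vzz v v vzz vzz — and concatenate.

vzzvvvzzvzzvzzvvvzzvvvzzvvvzzvzzvzzvvvzzvzz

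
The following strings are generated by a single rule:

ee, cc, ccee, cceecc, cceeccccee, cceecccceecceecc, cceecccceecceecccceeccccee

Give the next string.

cceecccceecceecccceecccceecceecccceecceecc

From term 3 onward, concatenate the last term with the second-to-last: cc·ee = ccee, ccee·cc = cceecc, …
Continuing: cceecccceecceecccceeccccee · cceecccceecceecc gives term 8.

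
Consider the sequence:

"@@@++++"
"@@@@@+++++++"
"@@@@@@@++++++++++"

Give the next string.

The n-th term is 2n+1 @'s then 3n+1 +'s (n = 1, 2, …).
At n = 4 the blocks have lengths 9, 13.

@@@@@@@@@+++++++++++++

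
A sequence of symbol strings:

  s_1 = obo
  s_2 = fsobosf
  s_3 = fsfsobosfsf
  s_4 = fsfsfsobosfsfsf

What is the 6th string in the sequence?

fsfsfsfsfsobosfsfsfsfsf

Every step adds fs to the front and sf to the end of the previous string.
From fsfsfsobosfsfsf, 2 further steps: fsfsfsobosfsfsf → fsfsfsfsobosfsfsfsf → (answer).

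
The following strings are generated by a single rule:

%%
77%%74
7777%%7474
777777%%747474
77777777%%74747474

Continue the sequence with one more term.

Each term wraps the previous one in 77 on the left and 74 on the right.
Applying this once more to 77777777%%74747474:

7777777777%%7474747474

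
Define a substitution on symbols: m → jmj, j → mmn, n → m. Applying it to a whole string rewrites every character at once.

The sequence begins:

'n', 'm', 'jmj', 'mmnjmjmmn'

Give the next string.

Apply φ to mmnjmjmmn symbol by symbol: m→jmj, m→jmj, n→m, j→mmn, m→jmj, j→mmn, m→jmj, m→jmj, n→m; joined: jmj jmj m mmn jmj mmn jmj jmj m.

jmjjmjmmmnjmjmmnjmjjmjm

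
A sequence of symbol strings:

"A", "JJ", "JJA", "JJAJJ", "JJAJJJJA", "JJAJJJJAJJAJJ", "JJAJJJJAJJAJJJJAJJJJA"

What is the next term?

Each term (from the third on) is the previous term followed by the one before it: term 3 = JJ·A = JJA.
So term 8 is JJAJJJJAJJAJJJJAJJJJA·JJAJJJJAJJAJJ.

JJAJJJJAJJAJJJJAJJJJAJJAJJJJAJJAJJ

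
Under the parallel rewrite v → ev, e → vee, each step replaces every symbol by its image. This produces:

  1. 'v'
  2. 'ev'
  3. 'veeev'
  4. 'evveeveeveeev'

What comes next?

Applying the rule to each of the 13 symbols of evveeveeveeev gives the pieces vee ev ev vee vee ev vee vee ev vee vee vee ev, which concatenate to the answer.

veeevevveeveeevveeveeevveeveeveeev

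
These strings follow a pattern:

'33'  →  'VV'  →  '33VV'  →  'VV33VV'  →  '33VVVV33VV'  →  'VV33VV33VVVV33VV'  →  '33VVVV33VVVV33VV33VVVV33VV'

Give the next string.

VV33VV33VVVV33VV33VVVV33VVVV33VV33VVVV33VV

This is a Fibonacci-style word recurrence s(k) = s(k−2)·s(k−1): e.g. 33·VV = 33VV.
Continuing: VV33VV33VVVV33VV · 33VVVV33VVVV33VV33VVVV33VV gives term 8.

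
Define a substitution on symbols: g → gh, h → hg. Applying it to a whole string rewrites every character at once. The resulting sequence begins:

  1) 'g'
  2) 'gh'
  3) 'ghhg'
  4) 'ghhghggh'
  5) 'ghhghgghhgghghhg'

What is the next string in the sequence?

Rewriting the 16 symbols of ghhghgghhgghghhg one by one yields gh hg hg gh hg gh gh hg hg gh gh hg gh hg hg gh; concatenated:

ghhghgghhgghghhghgghghhgghhghggh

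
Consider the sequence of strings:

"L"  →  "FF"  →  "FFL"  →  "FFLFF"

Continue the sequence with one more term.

This is a Fibonacci-style word recurrence s(k) = s(k−1)·s(k−2): e.g. FF·L = FFL.
The next term joins FFLFF and FFL.

FFLFFFFL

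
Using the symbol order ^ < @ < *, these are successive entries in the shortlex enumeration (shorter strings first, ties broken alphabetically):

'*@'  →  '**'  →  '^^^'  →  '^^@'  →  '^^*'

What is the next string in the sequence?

Treat ^^* as a base-3 numeral over the given alphabet and add one, carrying through any trailing *'s.

^@^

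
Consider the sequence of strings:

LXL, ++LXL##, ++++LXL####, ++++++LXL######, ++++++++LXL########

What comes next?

++++++++++LXL##########

Every step adds ++ to the front and ## to the end of the previous string.
So the next term is ++·++++++++LXL########·##.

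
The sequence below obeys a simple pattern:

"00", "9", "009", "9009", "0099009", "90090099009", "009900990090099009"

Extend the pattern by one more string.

90090099009009900990090099009

Each term (from the third on) is the two preceding terms concatenated in order: term 3 = 00·9 = 009.
So term 8 is 90090099009·009900990090099009.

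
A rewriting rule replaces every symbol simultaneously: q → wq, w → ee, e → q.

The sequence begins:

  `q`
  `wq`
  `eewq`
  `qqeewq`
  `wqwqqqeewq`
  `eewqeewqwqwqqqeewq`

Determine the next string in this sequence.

Applying the rule to each of the 18 symbols of eewqeewqwqwqqqeewq gives the pieces q q ee wq q q ee wq ee wq ee wq wq wq q q ee wq, which concatenate to the answer.

qqeewqqqeewqeewqeewqwqwqqqeewq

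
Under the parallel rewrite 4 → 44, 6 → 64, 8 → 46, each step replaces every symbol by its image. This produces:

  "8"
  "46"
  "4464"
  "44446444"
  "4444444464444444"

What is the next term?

Rewriting the 16 symbols of 4444444464444444 one by one yields 44 44 44 44 44 44 44 44 64 44 44 44 44 44 44 44; concatenated:

44444444444444446444444444444444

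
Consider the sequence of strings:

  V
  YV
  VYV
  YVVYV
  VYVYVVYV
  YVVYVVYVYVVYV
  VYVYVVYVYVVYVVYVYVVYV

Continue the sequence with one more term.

YVVYVVYVYVVYVVYVYVVYVYVVYVVYVYVVYV

This is a Fibonacci-style word recurrence s(k) = s(k−2)·s(k−1): e.g. V·YV = VYV.
Continuing: YVVYVVYVYVVYV · VYVYVVYVYVVYVVYVYVVYV gives term 8.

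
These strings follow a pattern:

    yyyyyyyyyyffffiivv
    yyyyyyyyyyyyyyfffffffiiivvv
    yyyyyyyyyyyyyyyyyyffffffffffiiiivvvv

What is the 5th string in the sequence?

Term n consists of 4n+2 y's, followed by 3n-2 f's, followed by n i's, followed by n v's, where the shown terms are n = 2, 3, 4.
For term 5, n = 6, so the run lengths are 26, 16, 6, 6.

yyyyyyyyyyyyyyyyyyyyyyyyyyffffffffffffffffiiiiiivvvvvv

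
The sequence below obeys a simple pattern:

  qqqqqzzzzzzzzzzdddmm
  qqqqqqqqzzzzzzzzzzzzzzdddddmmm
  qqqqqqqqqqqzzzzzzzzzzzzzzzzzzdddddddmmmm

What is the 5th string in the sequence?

qqqqqqqqqqqqqqqqqzzzzzzzzzzzzzzzzzzzzzzzzzzdddddddddddmmmmmm

Reading off run lengths: q runs 5, 8, 11; z runs 10, 14, 18; d runs 3, 5, 7; m runs 2, 3, 4 — each is linear in n, where the shown terms are n = 2, 3, 4.
Setting n = 6 gives 17, 26, 11, 6 characters in each block.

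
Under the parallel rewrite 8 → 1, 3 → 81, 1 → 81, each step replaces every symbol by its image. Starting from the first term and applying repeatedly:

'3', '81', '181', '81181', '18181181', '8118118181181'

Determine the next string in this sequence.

181811818118118181181

Replace each of the 13 characters of 8118118181181 in place — 1 81 81 1 81 81 1 81 1 81 81 1 81 — and concatenate.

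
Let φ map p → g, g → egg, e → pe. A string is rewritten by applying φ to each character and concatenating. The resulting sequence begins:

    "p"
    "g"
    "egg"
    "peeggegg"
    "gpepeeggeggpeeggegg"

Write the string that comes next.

φ(gpepeeggeggpeeggegg) expands symbol-by-symbol to egg g pe g pe pe egg egg pe egg egg g pe pe egg egg pe egg egg; joining the 19 pieces gives the next term.

egggpegpepeeggeggpeeggegggpepeeggeggpeeggegg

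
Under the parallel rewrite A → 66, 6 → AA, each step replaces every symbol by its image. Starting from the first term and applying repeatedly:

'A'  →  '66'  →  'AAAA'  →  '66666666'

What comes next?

AAAAAAAAAAAAAAAA

Apply φ to 66666666 symbol by symbol: 6→AA, 6→AA, 6→AA, 6→AA, 6→AA, 6→AA, 6→AA, 6→AA; joined: AA AA AA AA AA AA AA AA.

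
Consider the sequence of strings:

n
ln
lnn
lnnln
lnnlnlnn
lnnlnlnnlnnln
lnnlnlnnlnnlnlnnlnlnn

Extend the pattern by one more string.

lnnlnlnnlnnlnlnnlnlnnlnnlnlnnlnnln

Each term (from the third on) is the previous term followed by the one before it: term 3 = ln·n = lnn.
Continuing: lnnlnlnnlnnlnlnnlnlnn · lnnlnlnnlnnln gives term 8.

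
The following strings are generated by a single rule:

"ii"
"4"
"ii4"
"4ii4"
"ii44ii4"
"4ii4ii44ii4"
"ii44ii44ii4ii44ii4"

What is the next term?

From term 3 onward, concatenate the second-to-last term with the last: ii·4 = ii4, 4·ii4 = 4ii4, …
So term 8 is 4ii4ii44ii4·ii44ii44ii4ii44ii4.

4ii4ii44ii4ii44ii44ii4ii44ii4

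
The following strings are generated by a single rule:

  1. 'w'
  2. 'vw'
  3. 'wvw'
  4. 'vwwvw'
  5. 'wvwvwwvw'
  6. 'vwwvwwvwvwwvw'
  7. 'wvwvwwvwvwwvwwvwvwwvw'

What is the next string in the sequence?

From term 3 onward, concatenate the second-to-last term with the last: w·vw = wvw, vw·wvw = vwwvw, …
The next term joins vwwvwwvwvwwvw and wvwvwwvwvwwvwwvwvwwvw.

vwwvwwvwvwwvwwvwvwwvwvwwvwwvwvwwvw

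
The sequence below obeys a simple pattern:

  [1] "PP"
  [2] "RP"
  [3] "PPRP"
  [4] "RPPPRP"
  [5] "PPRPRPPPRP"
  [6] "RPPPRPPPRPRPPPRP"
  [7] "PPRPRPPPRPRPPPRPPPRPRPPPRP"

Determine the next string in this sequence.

This is a Fibonacci-style word recurrence s(k) = s(k−2)·s(k−1): e.g. PP·RP = PPRP.
So term 8 is RPPPRPPPRPRPPPRP·PPRPRPPPRPRPPPRPPPRPRPPPRP.

RPPPRPPPRPRPPPRPPPRPRPPPRPRPPPRPPPRPRPPPRP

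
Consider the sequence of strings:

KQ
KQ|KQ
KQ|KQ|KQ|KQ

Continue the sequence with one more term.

Every step duplicates the string with '|' between the halves.
One more doubling of KQ|KQ|KQ|KQ gives the answer.

KQ|KQ|KQ|KQ|KQ|KQ|KQ|KQ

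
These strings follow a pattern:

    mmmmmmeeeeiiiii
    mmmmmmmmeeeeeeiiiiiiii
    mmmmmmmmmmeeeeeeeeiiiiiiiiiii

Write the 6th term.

mmmmmmmmmmmmmmmmeeeeeeeeeeeeeeiiiiiiiiiiiiiiiiiiii

Each string has the form m^{2n+2} e^{2n} i^{3n-1}, where the shown terms are n = 2, 3, 4.
At n = 7 the blocks have lengths 16, 14, 20.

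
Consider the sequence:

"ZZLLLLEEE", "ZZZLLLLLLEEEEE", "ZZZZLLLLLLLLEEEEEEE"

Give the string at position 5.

Reading off run lengths: Z runs 2, 3, 4; L runs 4, 6, 8; E runs 3, 5, 7 — each is linear in n (n = 1, 2, …).
For term 5, n = 5, so the run lengths are 6, 12, 11.

ZZZZZZLLLLLLLLLLLLEEEEEEEEEEE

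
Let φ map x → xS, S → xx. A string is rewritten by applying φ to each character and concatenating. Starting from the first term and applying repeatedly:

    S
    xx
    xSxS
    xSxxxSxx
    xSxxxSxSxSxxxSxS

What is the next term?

Replace each of the 16 characters of xSxxxSxSxSxxxSxS in place — xS xx xS xS xS xx xS xx xS xx xS xS xS xx xS xx — and concatenate.

xSxxxSxSxSxxxSxxxSxxxSxSxSxxxSxx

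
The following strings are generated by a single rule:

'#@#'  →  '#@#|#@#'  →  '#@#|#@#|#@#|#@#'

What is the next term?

Each string is two copies of the previous one joined by '|'.
Doubling #@#|#@#|#@#|#@# with '|' between the halves:

#@#|#@#|#@#|#@#|#@#|#@#|#@#|#@#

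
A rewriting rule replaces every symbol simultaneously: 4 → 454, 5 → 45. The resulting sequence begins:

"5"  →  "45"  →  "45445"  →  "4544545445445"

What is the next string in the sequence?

φ(4544545445445) expands symbol-by-symbol to 454 45 454 454 45 454 45 454 454 45 454 454 45; joining the 13 pieces gives the next term.

4544545445445454454544544545445445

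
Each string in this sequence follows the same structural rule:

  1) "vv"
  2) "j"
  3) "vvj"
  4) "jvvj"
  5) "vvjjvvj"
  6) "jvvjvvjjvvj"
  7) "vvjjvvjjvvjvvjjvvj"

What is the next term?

jvvjvvjjvvjvvjjvvjjvvjvvjjvvj

Each term (from the third on) is the two preceding terms concatenated in order: term 3 = vv·j = vvj.
The next term joins jvvjvvjjvvj and vvjjvvjjvvjvvjjvvj.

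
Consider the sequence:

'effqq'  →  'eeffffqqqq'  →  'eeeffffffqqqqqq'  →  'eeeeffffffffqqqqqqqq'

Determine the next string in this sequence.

The n-th term is n e's then 2n f's then 2n q's (n = 1, 2, …).
For the next term, n = 5, so the run lengths are 5, 10, 10.

eeeeeffffffffffqqqqqqqqqq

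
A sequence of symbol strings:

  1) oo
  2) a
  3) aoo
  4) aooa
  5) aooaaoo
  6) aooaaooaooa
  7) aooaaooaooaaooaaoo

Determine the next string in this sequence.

aooaaooaooaaooaaooaooaaooaooa

Each term (from the third on) is the previous term followed by the one before it: term 3 = a·oo = aoo.
The next term joins aooaaooaooaaooaaoo and aooaaooaooa.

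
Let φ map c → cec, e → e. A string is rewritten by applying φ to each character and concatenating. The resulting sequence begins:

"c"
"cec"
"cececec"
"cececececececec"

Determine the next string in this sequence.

Rewriting the 15 symbols of cececececececec one by one yields cec e cec e cec e cec e cec e cec e cec e cec; concatenated:

cececececececececececececececec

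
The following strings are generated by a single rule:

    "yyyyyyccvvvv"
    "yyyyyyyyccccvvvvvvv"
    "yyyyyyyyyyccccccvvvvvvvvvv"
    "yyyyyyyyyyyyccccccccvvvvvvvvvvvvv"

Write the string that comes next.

yyyyyyyyyyyyyyccccccccccvvvvvvvvvvvvvvvv

The n-th term is 2n+2 y's then 2n-2 c's then 3n-2 v's, where the shown terms are n = 2, 3, 4, 5.
At n = 6 the blocks have lengths 14, 10, 16.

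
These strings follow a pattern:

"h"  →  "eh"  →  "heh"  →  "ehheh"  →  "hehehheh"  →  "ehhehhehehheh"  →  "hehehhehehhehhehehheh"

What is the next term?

ehhehhehehhehhehehhehehhehhehehheh

This is a Fibonacci-style word recurrence s(k) = s(k−2)·s(k−1): e.g. h·eh = heh.
The next term joins ehhehhehehheh and hehehhehehhehhehehheh.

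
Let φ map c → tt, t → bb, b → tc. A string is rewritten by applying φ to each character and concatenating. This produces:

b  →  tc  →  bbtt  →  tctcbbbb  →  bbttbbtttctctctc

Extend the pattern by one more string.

tctcbbbbtctcbbbbbbttbbttbbttbbtt

Applying the rule to each of the 16 symbols of bbttbbtttctctctc gives the pieces tc tc bb bb tc tc bb bb bb tt bb tt bb tt bb tt, which concatenate to the answer.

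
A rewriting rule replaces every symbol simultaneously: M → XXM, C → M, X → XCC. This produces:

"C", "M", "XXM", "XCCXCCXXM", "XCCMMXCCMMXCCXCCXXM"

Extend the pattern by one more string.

Replace each of the 19 characters of XCCMMXCCMMXCCXCCXXM in place — XCC M M XXM XXM XCC M M XXM XXM XCC M M XCC M M XCC XCC XXM — and concatenate.

XCCMMXXMXXMXCCMMXXMXXMXCCMMXCCMMXCCXCCXXM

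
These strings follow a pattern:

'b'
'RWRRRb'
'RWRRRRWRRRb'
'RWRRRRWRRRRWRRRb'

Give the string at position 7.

RWRRRRWRRRRWRRRRWRRRRWRRRRWRRRb

Each term is the previous one with RWRRR prepended.
From RWRRRRWRRRRWRRRb, 3 further steps: RWRRRRWRRRRWRRRb → RWRRRRWRRRRWRRRRWRRRb → RWRRRRWRRRRWRRRRWRRRRWRRRb → (answer).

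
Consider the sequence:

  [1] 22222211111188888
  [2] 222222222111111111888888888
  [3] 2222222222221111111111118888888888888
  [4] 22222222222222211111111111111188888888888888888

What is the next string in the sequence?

Each string has the form 2^{3n+3} 1^{3n+3} 8^{4n+1} (n = 1, 2, …).
Setting n = 5 gives 18, 18, 21 characters in each block.

222222222222222222111111111111111111888888888888888888888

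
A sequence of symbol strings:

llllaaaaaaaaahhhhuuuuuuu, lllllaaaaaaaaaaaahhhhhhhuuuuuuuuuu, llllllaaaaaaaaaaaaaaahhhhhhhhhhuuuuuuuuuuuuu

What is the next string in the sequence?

lllllllaaaaaaaaaaaaaaaaaahhhhhhhhhhhhhuuuuuuuuuuuuuuuu

The n-th term is n+2 l's then 3n+3 a's then 3n-2 h's then 3n+1 u's, where the shown terms are n = 2, 3, 4.
Setting n = 5 gives 7, 18, 13, 16 characters in each block.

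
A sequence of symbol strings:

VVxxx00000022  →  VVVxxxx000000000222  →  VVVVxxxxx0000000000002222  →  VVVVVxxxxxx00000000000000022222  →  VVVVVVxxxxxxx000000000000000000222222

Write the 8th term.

VVVVVVVVVxxxxxxxxxx000000000000000000000000000222222222

The n-th term is n V's then n+1 x's then 3n 0's then n 2's, where the shown terms are n = 2, 3, 4, 5, 6.
For term 8, n = 9, so the run lengths are 9, 10, 27, 9.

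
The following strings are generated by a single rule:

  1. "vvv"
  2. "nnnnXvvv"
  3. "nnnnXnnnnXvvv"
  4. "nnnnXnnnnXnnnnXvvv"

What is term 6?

Each term is the previous one with nnnnX prepended.
From nnnnXnnnnXnnnnXvvv, 2 further steps: nnnnXnnnnXnnnnXvvv → nnnnXnnnnXnnnnXnnnnXvvv → (answer).

nnnnXnnnnXnnnnXnnnnXnnnnXvvv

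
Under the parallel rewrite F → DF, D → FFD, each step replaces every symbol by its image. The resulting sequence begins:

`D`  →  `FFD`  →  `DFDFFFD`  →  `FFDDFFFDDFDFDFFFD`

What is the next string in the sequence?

Applying the rule to each of the 17 symbols of FFDDFFFDDFDFDFFFD gives the pieces DF DF FFD FFD DF DF DF FFD FFD DF FFD DF FFD DF DF DF FFD, which concatenate to the answer.

DFDFFFDFFDDFDFDFFFDFFDDFFFDDFFFDDFDFDFFFD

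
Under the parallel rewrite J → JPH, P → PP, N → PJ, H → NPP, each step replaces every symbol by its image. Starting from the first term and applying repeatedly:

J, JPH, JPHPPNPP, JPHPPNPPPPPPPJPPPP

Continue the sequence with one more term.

Rewriting the 18 symbols of JPHPPNPPPPPPPJPPPP one by one yields JPH PP NPP PP PP PJ PP PP PP PP PP PP PP JPH PP PP PP PP; concatenated:

JPHPPNPPPPPPPJPPPPPPPPPPPPPPJPHPPPPPPPP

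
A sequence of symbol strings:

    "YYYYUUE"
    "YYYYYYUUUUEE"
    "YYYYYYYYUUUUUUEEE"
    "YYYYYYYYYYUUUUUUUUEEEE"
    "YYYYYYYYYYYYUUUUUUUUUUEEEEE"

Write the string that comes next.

Reading off run lengths: Y runs 4, 6, 8, 10, 12; U runs 2, 4, 6, 8, 10; E runs 1, 2, 3, 4, 5 — each is linear in n (n = 1, 2, …).
For the next term, n = 6, so the run lengths are 14, 12, 6.

YYYYYYYYYYYYYYUUUUUUUUUUUUEEEEEE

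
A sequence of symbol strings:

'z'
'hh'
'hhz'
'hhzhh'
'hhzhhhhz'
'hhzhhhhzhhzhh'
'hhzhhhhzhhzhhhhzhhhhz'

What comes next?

hhzhhhhzhhzhhhhzhhhhzhhzhhhhzhhzhh

Each term (from the third on) is the previous term followed by the one before it: term 3 = hh·z = hhz.
Continuing: hhzhhhhzhhzhhhhzhhhhz · hhzhhhhzhhzhh gives term 8.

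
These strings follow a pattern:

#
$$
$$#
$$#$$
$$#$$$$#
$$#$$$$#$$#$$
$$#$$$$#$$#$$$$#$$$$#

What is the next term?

This is a Fibonacci-style word recurrence s(k) = s(k−1)·s(k−2): e.g. $$·# = $$#.
The next term joins $$#$$$$#$$#$$$$#$$$$# and $$#$$$$#$$#$$.

$$#$$$$#$$#$$$$#$$$$#$$#$$$$#$$#$$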